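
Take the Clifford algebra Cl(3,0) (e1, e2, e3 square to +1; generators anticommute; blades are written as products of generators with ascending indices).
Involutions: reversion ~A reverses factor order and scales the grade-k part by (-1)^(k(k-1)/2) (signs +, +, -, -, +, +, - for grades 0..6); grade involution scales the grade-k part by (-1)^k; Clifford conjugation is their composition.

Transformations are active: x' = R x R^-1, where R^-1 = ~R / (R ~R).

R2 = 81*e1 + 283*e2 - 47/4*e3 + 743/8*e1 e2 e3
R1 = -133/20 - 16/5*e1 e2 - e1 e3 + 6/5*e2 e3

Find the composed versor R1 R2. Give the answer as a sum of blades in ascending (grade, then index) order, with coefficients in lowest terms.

Distribute over the terms of R1 (each basis-blade product reordered to ascending indices, repeated generators contracted through their squares):
(-133/20) R2 = -10773/20*e1 - 37639/20*e2 + 6251/80*e3 - 98819/160*e1 e2 e3
(-16/5*e1 e2) R2 = -4528/5*e1 + 1296/5*e2 + 1486/5*e3 + 188/5*e1 e2 e3
(-e1 e3) R2 = 47/4*e1 - 743/8*e2 + 81*e3 + 283*e1 e2 e3
(6/5*e2 e3) R2 = -2229/20*e1 - 141/10*e2 - 1698/5*e3 + 486/5*e1 e2 e3
Summing the partial products and collecting blades:
Answer: -30879/20*e1 - 69189/40*e2 + 9339/80*e3 - 31971/160*e1 e2 e3


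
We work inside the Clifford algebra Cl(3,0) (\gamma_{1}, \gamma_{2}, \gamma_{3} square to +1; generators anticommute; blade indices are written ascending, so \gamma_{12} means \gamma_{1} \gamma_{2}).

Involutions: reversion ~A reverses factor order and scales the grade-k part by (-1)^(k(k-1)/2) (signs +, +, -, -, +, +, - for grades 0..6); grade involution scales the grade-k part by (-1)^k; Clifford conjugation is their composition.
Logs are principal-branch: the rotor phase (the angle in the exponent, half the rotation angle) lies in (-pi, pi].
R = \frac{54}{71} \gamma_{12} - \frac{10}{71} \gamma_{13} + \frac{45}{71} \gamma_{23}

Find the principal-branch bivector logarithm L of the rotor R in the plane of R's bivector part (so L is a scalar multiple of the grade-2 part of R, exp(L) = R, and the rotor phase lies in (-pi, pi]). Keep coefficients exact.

The scalar part of R is 0, which pins the rotor phase on the principal branch; dividing the bivector part by the sine of that phase recovers the unit plane, and L is the phase times that plane.
Concretely: cos(phase) = 0 gives phase = ±\frac{\pi}{2}, and since phase/sin(phase) is even the sign is immaterial: L = (phase/sin(phase)) * <R>_2 = (\frac{\pi}{2}) * <R>_2.
Answer: \frac{27 \pi}{71} \gamma_{12} - \frac{5 \pi}{71} \gamma_{13} + \frac{45 \pi}{142} \gamma_{23}


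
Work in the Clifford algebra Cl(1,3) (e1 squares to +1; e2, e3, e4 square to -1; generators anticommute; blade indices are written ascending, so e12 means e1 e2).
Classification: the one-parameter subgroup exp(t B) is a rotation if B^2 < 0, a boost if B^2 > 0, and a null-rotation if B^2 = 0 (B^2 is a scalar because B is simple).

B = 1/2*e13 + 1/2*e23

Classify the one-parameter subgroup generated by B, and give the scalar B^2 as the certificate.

B^2 term by term: the squares give (1/2)^2*(e13)^2 + (1/2)^2*(e23)^2 = 1/4*(+1) + 1/4*(-1) = 0 (each basis 2-blade squares to minus the product of its generators' squares); cross terms between blades sharing an index anticommute and cancel. So B^2 = 0.
Answer: null-rotation, certificate B^2 = 0. The class reads off the invariant scalar 0 directly.


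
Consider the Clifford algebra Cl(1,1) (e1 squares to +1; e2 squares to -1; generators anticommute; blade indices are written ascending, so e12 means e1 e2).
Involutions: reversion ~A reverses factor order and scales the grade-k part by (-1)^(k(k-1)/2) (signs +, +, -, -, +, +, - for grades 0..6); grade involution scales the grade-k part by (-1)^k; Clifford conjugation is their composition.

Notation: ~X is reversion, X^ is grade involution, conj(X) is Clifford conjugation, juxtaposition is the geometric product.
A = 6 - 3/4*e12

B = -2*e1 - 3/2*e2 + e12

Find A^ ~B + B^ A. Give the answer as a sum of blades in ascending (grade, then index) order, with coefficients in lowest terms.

first term: 3/4 - 105/8*e1 - 21/2*e2 - 6*e12
second term: -3/4 + 87/8*e1 + 15/2*e2 + 6*e12
Answer: -9/4*e1 - 3*e2


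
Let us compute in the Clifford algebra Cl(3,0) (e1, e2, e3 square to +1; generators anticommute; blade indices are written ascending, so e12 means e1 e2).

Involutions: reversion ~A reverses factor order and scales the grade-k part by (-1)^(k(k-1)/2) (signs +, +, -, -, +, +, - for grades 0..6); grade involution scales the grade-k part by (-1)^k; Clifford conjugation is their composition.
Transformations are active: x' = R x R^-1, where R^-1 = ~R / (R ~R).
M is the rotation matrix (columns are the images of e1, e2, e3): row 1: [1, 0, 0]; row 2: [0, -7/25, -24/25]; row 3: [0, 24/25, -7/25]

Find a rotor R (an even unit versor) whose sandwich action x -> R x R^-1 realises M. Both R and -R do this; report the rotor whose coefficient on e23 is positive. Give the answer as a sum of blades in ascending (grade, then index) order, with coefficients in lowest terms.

Method: write R = a + b12*e12 + b13*e13 + b23*e23 with a^2 + b12^2 + b13^2 + b23^2 = 1 (so R^-1 = ~R). Expanding the columns R e_j ~R gives tr M = 4a^2 - 1 and, from the antisymmetric part, M21 - M12 = -4a*b12, M13 - M31 = 4a*b13, M32 - M23 = -4a*b23.
Here tr M = 11/25, so a^2 = (1 + tr M)/4 = 9/25 and a = ±3/5. Taking a = 3/5: M21 - M12 = 0, M13 - M31 = 0, M32 - M23 = 48/25, giving b12 = 0, b13 = 0, b23 = -4/5, i.e. R = 3/5 - 4/5*e23.
Its e23 coefficient is negative, so report the other preimage -R.
Answer: -3/5 + 4/5*e23. Why the constraint matters: R and -R act identically through the sandwich — M has trace 11/25 either way — so only the sign condition on e23 picks one of the two preimages.


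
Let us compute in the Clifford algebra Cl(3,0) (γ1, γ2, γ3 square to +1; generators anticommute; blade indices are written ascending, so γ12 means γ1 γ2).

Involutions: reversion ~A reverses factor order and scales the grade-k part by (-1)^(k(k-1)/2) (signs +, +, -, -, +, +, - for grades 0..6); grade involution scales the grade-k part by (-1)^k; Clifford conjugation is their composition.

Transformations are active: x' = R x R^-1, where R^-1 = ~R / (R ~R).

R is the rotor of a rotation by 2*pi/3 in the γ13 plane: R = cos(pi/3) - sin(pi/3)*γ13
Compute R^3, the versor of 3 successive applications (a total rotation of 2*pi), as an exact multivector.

Because a rotor carries half the rotation angle, composing 3 copies of this γ13-plane rotor multiplies the phase: 3*(pi/3) = pi, hence R^3 = cos(pi) - sin(pi)*γ13.
cos(pi) = -1 and sin(pi) = 0, so R^3 = -1. The total rotation 2*pi is 1 full turn, so every vector returns to itself, yet the rotor is -1, on the OTHER sheet of the double cover (an odd number of 2*pi turns).
Answer: -1


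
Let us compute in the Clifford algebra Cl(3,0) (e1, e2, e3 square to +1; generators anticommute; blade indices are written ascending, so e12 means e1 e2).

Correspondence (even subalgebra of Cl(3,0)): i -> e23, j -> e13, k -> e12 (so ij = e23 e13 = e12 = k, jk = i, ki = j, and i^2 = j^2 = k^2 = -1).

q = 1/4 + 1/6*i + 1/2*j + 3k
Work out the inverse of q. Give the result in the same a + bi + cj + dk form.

In blades: q = 1/4 + 3*e12 + 1/2*e13 + 1/6*e23.
With qbar = 1/4 - 3*e12 - 1/2*e13 - 1/6*e23 (scalar fixed, mapped units negated), q qbar = 1345/144 (the sum of squared coefficients), so q^-1 = qbar / (1345/144) = 36/1345 - 432/1345*e12 - 72/1345*e13 - 24/1345*e23; translating back:
Answer: 36/1345 - 24/1345*i - 72/1345*j - 432/1345*k


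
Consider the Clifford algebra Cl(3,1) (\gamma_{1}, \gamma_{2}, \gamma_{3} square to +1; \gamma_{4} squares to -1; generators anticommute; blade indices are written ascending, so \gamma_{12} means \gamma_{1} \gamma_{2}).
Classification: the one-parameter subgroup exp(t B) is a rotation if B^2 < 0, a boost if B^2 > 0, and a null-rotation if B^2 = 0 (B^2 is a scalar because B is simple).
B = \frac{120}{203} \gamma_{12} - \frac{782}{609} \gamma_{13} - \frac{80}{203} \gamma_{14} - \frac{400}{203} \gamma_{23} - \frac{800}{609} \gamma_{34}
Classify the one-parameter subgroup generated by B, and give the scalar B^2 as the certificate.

B^2 term by term: the squares give (\frac{120}{203})^2*(\gamma_{12})^2 + (-\frac{782}{609})^2*(\gamma_{13})^2 + (-\frac{80}{203})^2*(\gamma_{14})^2 + (-\frac{400}{203})^2*(\gamma_{23})^2 + (-\frac{800}{609})^2*(\gamma_{34})^2 = \frac{14400}{41209}*(-1) + \frac{611524}{370881}*(-1) + \frac{6400}{41209}*(+1) + \frac{160000}{41209}*(-1) + \frac{640000}{370881}*(+1) = -4 (each basis 2-blade squares to minus the product of its generators' squares); cross terms between blades sharing an index anticommute and cancel; the commuting (index-disjoint) pairs give grade-4 terms 2*c*c'*(blade product), which cancel blade by blade — \gamma_{1234}: -\frac{64000}{41209} + \frac{64000}{41209} = 0 — confirming B is simple. So B^2 = -4.
Answer: rotation, certificate B^2 = -4. Why this suffices: the scalar -4 survives any versor conjugation, so its sign alone determines the class however B is presented.


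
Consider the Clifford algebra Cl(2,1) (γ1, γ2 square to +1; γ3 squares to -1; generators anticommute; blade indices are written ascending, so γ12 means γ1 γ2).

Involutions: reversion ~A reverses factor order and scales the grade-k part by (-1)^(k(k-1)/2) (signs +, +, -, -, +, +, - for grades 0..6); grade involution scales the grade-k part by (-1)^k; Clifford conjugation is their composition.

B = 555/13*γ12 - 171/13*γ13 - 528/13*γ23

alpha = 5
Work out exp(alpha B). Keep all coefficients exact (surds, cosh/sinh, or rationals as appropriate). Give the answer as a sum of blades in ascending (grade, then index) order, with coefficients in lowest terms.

B^2 term by term: the squares give (555/13)^2*(γ12)^2 + (-171/13)^2*(γ13)^2 + (-528/13)^2*(γ23)^2 = 308025/169*(-1) + 29241/169*(+1) + 278784/169*(+1) = 0 (each basis 2-blade squares to minus the product of its generators' squares); cross terms between blades sharing an index anticommute and cancel. So B^2 = 0.
B^2 = 0, so the series closes: exp(alpha B) = 1 + alpha B (parabolic case).
Answer: 1 + 2775/13*γ12 - 855/13*γ13 - 2640/13*γ23


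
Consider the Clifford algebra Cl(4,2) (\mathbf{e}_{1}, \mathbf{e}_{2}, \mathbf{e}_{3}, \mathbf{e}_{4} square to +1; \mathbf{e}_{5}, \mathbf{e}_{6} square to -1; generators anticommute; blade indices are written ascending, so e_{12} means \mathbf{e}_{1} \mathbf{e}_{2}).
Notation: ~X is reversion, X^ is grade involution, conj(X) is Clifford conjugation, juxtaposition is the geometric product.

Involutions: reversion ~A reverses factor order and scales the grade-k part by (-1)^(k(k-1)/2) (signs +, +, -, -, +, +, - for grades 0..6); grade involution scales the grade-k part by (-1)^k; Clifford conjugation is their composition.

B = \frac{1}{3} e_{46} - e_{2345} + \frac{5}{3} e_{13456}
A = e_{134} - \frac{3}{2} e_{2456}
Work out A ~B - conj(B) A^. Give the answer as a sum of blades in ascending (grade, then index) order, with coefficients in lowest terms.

first term: -\frac{1}{2} e_{25} + \frac{3}{2} e_{36} - \frac{5}{3} e_{56} - \frac{5}{2} e_{123} + e_{125} - \frac{1}{3} e_{136}
second term: -\frac{1}{2} e_{25} - \frac{3}{2} e_{36} - \frac{5}{3} e_{56} - \frac{5}{2} e_{123} - e_{125} - \frac{1}{3} e_{136}
Answer: 3 e_{36} + 2 e_{125}


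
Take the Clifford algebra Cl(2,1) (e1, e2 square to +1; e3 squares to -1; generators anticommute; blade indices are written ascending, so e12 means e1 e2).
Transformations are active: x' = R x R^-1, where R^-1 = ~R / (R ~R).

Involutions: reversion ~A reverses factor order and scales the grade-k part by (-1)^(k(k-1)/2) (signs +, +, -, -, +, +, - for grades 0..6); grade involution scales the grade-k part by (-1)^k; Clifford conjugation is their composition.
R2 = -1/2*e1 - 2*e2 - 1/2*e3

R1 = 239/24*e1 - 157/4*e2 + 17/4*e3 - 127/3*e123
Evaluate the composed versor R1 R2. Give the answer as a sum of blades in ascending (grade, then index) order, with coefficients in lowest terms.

Distribute over the terms of R2 (each basis-blade product reordered to ascending indices, repeated generators contracted through their squares):
R1 (-1/2*e1) = -239/48 - 157/8*e12 + 17/8*e13 + 127/6*e23
R1 (-2*e2) = 157/2 - 239/12*e12 - 254/3*e13 + 17/2*e23
R1 (-1/2*e3) = 17/8 - 127/6*e12 - 239/48*e13 + 157/8*e23
Summing the partial products and collecting blades:
Answer: 3631/48 - 1457/24*e12 - 4201/48*e13 + 1183/24*e23


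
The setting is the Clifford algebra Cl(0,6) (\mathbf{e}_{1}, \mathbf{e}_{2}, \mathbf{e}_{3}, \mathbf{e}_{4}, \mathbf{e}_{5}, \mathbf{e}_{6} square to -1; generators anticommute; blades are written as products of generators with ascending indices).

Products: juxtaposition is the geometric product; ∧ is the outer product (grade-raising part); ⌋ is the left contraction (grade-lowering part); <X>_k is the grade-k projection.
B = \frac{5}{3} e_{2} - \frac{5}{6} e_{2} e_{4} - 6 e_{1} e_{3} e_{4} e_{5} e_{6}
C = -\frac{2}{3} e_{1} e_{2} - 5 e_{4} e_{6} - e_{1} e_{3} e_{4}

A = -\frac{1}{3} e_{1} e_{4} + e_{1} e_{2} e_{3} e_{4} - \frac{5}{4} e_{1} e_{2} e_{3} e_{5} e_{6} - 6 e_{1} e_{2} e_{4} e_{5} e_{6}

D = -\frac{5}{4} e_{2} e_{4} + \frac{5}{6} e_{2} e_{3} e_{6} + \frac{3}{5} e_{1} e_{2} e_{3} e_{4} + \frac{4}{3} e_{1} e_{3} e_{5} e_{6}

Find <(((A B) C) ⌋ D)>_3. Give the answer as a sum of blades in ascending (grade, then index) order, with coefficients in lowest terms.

step 1: \frac{5}{18} e_{1} e_{2} - \frac{5}{6} e_{1} e_{3} + 36 e_{2} e_{3} - \frac{15}{2} e_{2} e_{4} + \frac{5}{9} e_{1} e_{2} e_{4} - \frac{5}{3} e_{1} e_{3} e_{4} - 5 e_{1} e_{5} e_{6} + 6 e_{2} e_{5} e_{6} + 2 e_{3} e_{5} e_{6} - \frac{25}{12} e_{1} e_{3} e_{5} e_{6} - 10 e_{1} e_{4} e_{5} e_{6} + \frac{25}{24} e_{1} e_{3} e_{4} e_{5} e_{6}
step 2: \frac{50}{27} - \frac{25}{54} e_{4} - 24 e_{1} e_{3} + 5 e_{1} e_{4} + 50 e_{1} e_{5} - \frac{75}{2} e_{2} e_{6} - \frac{25}{24} e_{5} e_{6} + \frac{15}{2} e_{1} e_{2} e_{3} + 36 e_{1} e_{2} e_{4} + \frac{25}{9} e_{1} e_{2} e_{6} - \frac{125}{24} e_{1} e_{3} e_{5} - \frac{25}{3} e_{1} e_{3} e_{6} - 25 e_{1} e_{4} e_{5} - 4 e_{1} e_{5} e_{6} - \frac{25}{18} e_{2} e_{3} e_{4} + 30 e_{2} e_{4} e_{5} - \frac{10}{3} e_{2} e_{5} e_{6} + 10 e_{3} e_{4} e_{5} + 10 e_{3} e_{5} e_{6} - \frac{25}{12} e_{4} e_{5} e_{6} - \frac{25}{18} e_{1} e_{2} e_{4} e_{6} - \frac{125}{12} e_{1} e_{3} e_{4} e_{5} + \frac{25}{6} e_{1} e_{3} e_{4} e_{6} - 2 e_{1} e_{4} e_{5} e_{6} - 180 e_{2} e_{3} e_{4} e_{6} - \frac{25}{18} e_{2} e_{3} e_{5} e_{6} - \frac{20}{3} e_{2} e_{4} e_{5} e_{6} - 5 e_{3} e_{4} e_{5} e_{6} - \frac{4}{3} e_{1} e_{2} e_{3} e_{5} e_{6} + \frac{25}{36} e_{2} e_{3} e_{4} e_{5} e_{6} + 6 e_{1} e_{2} e_{3} e_{4} e_{5} e_{6}
step 3: -\frac{25}{2} e_{1} + \frac{125}{216} e_{2} - \frac{3491}{60} e_{3} + \frac{9}{2} e_{4} + \frac{100}{9} e_{5} - \frac{125}{18} e_{6} + \frac{25}{18} e_{1} e_{3} - 3 e_{2} e_{3} - \frac{4513}{270} e_{2} e_{4} + \frac{200}{3} e_{3} e_{6} + 32 e_{5} e_{6} - \frac{5}{18} e_{1} e_{2} e_{3} + \frac{125}{81} e_{2} e_{3} e_{6} + \frac{10}{9} e_{1} e_{2} e_{3} e_{4} + \frac{200}{81} e_{1} e_{3} e_{5} e_{6}
step 4: -\frac{5}{18} e_{1} e_{2} e_{3} + \frac{125}{81} e_{2} e_{3} e_{6}
Answer: -\frac{5}{18} e_{1} e_{2} e_{3} + \frac{125}{81} e_{2} e_{3} e_{6}


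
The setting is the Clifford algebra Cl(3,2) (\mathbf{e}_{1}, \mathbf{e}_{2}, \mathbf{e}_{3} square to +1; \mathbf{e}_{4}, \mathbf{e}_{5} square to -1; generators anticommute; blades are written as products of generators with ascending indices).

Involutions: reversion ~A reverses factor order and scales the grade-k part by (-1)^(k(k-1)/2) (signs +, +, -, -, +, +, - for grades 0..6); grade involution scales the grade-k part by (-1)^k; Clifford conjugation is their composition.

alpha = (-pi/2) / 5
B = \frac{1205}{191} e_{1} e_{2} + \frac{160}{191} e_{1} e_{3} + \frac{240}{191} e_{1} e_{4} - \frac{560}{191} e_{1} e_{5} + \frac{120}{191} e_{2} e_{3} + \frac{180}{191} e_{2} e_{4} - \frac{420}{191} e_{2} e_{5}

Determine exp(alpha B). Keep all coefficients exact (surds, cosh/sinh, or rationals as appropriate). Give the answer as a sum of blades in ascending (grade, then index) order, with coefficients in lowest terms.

B^2 term by term: the squares give (\frac{1205}{191})^2*(e_{1} e_{2})^2 + (\frac{160}{191})^2*(e_{1} e_{3})^2 + (\frac{240}{191})^2*(e_{1} e_{4})^2 + (-\frac{560}{191})^2*(e_{1} e_{5})^2 + (\frac{120}{191})^2*(e_{2} e_{3})^2 + (\frac{180}{191})^2*(e_{2} e_{4})^2 + (-\frac{420}{191})^2*(e_{2} e_{5})^2 = \frac{1452025}{36481}*(-1) + \frac{25600}{36481}*(-1) + \frac{57600}{36481}*(+1) + \frac{313600}{36481}*(+1) + \frac{14400}{36481}*(-1) + \frac{32400}{36481}*(+1) + \frac{176400}{36481}*(+1) = -25 (each basis 2-blade squares to minus the product of its generators' squares); cross terms between blades sharing an index anticommute and cancel; the commuting (index-disjoint) pairs give grade-4 terms 2*c*c'*(blade product), which cancel blade by blade — e_{1} e_{2} e_{3} e_{4}: -\frac{57600}{36481} + \frac{57600}{36481} = 0; e_{1} e_{2} e_{3} e_{5}: \frac{134400}{36481} - \frac{134400}{36481} = 0; e_{1} e_{2} e_{4} e_{5}: \frac{201600}{36481} - \frac{201600}{36481} = 0 — confirming B is simple. So B^2 = -25.
B^2 = -25 — B^2 < 0, so the exponential closes trigonometrically: l = 5, alpha*l = - \frac{\pi}{2}, so exp(alpha B) = cos(- \frac{\pi}{2}) + (sin(- \frac{\pi}{2})/5)*B = 0 + (- \frac{1}{5})*B.
Answer: - \frac{241}{191} e_{1} e_{2} - \frac{32}{191} e_{1} e_{3} - \frac{48}{191} e_{1} e_{4} + \frac{112}{191} e_{1} e_{5} - \frac{24}{191} e_{2} e_{3} - \frac{36}{191} e_{2} e_{4} + \frac{84}{191} e_{2} e_{5}


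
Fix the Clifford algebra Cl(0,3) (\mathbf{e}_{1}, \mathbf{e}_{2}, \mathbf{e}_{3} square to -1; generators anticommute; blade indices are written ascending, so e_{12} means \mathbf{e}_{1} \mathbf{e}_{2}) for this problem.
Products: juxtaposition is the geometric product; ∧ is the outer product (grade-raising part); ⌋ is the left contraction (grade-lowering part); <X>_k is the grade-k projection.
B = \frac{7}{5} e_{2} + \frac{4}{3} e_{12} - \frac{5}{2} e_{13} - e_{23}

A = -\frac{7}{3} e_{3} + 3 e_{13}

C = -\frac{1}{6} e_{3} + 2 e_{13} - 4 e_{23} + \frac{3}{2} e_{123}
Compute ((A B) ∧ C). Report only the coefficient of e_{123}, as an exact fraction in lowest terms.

step 1: \frac{15}{2} + \frac{35}{6} e_{1} + \frac{7}{3} e_{2} - 3 e_{12} - \frac{11}{15} e_{23} - \frac{329}{45} e_{123}
step 2: -\frac{5}{4} e_{3} + \frac{505}{36} e_{13} - \frac{547}{18} e_{23} - \frac{65}{4} e_{123}
Answer: -\frac{65}{4}


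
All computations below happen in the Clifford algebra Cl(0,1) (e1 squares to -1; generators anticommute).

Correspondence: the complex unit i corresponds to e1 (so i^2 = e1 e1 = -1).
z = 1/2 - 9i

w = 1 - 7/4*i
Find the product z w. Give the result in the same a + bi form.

In blades: z = 1/2 - 9*e1, w = 1 - 7/4*e1.
Distribute z over w term by term (generator squares from the signature, products reordered to ascending indices): (1/2)*w = 1/2 - 7/8*e1; (-9*e1)*w = -63/4 - 9*e1.
Sum: -61/4 - 79/8*e1; translating back through the correspondence:
Answer: -61/4 - 79/8*i


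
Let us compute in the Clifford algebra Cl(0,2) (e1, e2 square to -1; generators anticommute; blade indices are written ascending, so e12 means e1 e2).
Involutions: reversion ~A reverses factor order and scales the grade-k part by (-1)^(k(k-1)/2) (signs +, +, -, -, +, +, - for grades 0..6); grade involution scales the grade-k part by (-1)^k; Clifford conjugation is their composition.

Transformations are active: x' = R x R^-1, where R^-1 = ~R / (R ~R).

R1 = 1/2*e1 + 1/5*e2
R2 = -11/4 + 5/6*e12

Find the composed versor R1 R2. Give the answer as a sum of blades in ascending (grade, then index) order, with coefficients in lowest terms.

Distribute over the terms of R1 (each basis-blade product reordered to ascending indices, repeated generators contracted through their squares):
(1/2*e1) R2 = -11/8*e1 - 5/12*e2
(1/5*e2) R2 = 1/6*e1 - 11/20*e2
Summing the partial products and collecting blades:
Answer: -29/24*e1 - 29/30*e2


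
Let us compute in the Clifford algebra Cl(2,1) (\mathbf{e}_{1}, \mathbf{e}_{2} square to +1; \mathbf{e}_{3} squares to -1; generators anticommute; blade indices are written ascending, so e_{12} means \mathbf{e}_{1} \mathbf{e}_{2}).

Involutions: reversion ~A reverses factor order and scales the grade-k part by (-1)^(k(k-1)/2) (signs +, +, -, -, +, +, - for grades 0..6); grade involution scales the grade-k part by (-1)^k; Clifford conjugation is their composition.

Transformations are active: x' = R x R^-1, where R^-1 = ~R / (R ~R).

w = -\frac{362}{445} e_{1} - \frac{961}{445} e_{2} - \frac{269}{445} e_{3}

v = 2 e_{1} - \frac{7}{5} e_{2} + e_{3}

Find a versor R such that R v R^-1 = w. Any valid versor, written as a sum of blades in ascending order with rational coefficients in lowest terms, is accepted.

Here q(v) = q(w) = \frac{124}{25}; the classical choice R = v + w = \frac{528}{445} e_{1} - \frac{1584}{445} e_{2} + \frac{176}{445} e_{3} then realises v -> w under the sandwich.
Answer: \frac{528}{445} e_{1} - \frac{1584}{445} e_{2} + \frac{176}{445} e_{3}


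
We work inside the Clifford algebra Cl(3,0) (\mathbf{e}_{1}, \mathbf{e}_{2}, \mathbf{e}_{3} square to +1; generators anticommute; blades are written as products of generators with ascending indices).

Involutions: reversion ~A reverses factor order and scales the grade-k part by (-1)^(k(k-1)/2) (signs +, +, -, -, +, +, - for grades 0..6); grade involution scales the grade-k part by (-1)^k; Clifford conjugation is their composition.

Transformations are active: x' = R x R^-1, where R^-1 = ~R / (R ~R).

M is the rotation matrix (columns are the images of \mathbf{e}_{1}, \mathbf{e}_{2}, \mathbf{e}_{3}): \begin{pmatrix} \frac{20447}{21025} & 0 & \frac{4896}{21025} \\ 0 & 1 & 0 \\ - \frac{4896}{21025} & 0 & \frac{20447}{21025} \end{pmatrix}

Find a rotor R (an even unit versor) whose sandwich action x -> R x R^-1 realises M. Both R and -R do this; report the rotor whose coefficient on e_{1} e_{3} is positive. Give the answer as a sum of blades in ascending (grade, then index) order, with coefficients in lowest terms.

Method: write R = a + b12*e_{1} e_{2} + b13*e_{1} e_{3} + b23*e_{2} e_{3} with a^2 + b12^2 + b13^2 + b23^2 = 1 (so R^-1 = ~R). Expanding the columns R e_j ~R gives tr M = 4a^2 - 1 and, from the antisymmetric part, M21 - M12 = -4a*b12, M13 - M31 = 4a*b13, M32 - M23 = -4a*b23.
Here tr M = \frac{61919}{21025}, so a^2 = (1 + tr M)/4 = \frac{20736}{21025} and a = ±\frac{144}{145}. Taking a = \frac{144}{145}: M21 - M12 = 0, M13 - M31 = \frac{9792}{21025}, M32 - M23 = 0, giving b12 = 0, b13 = \frac{17}{145}, b23 = 0, i.e. R = \frac{144}{145} + \frac{17}{145} e_{1} e_{3}.
Its e_{1} e_{3} coefficient is already positive.
Answer: \frac{144}{145} + \frac{17}{145} e_{1} e_{3}. Note: both R and -R realise this M (trace \frac{61919}{21025}); the covering map identifies them, and the e_{1} e_{3}-coefficient sign is the tie-breaker.


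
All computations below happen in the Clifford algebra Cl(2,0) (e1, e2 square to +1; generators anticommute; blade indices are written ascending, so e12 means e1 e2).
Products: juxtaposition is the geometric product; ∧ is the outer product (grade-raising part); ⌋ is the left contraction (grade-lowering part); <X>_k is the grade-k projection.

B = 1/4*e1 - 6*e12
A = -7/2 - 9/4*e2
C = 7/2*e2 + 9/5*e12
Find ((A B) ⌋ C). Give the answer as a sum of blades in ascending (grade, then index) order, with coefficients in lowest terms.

step 1: -115/8*e1 + 345/16*e12
step 2: -621/16 - 207/8*e2
Answer: -621/16 - 207/8*e2


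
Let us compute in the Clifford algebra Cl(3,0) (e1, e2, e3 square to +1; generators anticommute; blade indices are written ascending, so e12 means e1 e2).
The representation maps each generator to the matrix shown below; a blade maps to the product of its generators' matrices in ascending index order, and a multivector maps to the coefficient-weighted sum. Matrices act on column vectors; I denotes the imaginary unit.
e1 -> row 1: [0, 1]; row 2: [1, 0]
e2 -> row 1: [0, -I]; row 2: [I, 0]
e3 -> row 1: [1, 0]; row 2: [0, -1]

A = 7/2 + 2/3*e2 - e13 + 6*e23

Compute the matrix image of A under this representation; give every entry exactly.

Bivector images (products of the table entries): rho(e13) = rho(e1)rho(e3) = row 1: [0, -1]; row 2: [1, 0]; rho(e23) = rho(e2)rho(e3) = row 1: [0, I]; row 2: [I, 0].
M = (7/2)*1 + (2/3)*rho(e2) + (-1)*rho(e13) + (6)*rho(e23), summed entrywise (1 is the identity matrix):
Answer: row 1: [7/2, 1 + 16*I/3]; row 2: [-1 + 20*I/3, 7/2]


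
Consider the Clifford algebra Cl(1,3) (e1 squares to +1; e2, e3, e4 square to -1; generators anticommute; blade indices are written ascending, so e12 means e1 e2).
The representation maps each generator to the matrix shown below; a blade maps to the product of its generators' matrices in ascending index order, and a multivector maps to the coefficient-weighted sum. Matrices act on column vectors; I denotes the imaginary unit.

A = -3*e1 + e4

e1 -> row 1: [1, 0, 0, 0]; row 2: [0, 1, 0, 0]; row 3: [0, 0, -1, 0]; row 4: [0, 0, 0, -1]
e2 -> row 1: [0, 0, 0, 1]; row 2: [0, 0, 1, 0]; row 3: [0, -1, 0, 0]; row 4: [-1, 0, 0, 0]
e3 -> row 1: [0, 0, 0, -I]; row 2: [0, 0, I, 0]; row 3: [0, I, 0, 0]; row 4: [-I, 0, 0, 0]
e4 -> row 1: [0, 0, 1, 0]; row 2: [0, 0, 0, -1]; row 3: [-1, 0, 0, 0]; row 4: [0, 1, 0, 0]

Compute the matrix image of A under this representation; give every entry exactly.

M = (-3)*rho(e1) + (1)*rho(e4), summed entrywise:
Answer: row 1: [-3, 0, 1, 0]; row 2: [0, -3, 0, -1]; row 3: [-1, 0, 3, 0]; row 4: [0, 1, 0, 3]


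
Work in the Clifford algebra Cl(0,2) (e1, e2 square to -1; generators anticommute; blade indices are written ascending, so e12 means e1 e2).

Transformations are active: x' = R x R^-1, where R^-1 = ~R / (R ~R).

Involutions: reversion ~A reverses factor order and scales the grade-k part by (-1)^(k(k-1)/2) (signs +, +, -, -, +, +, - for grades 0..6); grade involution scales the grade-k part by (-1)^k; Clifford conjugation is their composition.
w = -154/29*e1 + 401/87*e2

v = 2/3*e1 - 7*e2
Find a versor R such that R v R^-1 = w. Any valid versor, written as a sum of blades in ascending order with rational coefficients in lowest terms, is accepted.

Key observation: q(v) = q(w) = -445/9 (sandwiches preserve the norm), so R = v + w = -404/87*e1 - 208/87*e2 works whenever it is invertible — the component of v along it is kept and (v - w)/2 reverses, sending v to w.
Answer: -404/87*e1 - 208/87*e2


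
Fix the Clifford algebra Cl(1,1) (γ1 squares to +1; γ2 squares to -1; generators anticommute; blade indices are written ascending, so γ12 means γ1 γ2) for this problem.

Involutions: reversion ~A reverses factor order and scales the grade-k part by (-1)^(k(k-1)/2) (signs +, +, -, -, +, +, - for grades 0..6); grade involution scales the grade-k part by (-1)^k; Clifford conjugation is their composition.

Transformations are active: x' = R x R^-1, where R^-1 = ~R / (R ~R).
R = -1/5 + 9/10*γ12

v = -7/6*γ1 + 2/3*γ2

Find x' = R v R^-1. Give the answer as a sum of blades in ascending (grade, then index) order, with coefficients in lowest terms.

~R = -1/5 - 9/10*γ12, and R ~R = -77/100, so R^-1 = ~R / (-77/100).
R v = -11/30*γ1 + 11/12*γ2
Answer: 41/42*γ1 - 4/21*γ2


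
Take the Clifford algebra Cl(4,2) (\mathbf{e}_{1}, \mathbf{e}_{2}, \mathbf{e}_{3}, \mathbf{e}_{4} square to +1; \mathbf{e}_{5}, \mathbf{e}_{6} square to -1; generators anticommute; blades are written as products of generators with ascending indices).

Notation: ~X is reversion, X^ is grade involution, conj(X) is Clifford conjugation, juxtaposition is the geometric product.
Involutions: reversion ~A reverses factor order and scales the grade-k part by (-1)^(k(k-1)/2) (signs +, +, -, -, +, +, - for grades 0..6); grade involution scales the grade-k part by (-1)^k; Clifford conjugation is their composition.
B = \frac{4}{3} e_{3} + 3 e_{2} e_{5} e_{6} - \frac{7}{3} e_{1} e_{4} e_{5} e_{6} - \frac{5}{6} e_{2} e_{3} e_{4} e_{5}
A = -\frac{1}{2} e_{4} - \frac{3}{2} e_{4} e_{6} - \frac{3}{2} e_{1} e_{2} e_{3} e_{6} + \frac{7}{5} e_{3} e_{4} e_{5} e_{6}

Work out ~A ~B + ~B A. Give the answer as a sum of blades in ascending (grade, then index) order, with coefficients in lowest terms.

first term: \frac{49}{15} e_{1} e_{3} + \frac{7}{2} e_{1} e_{5} + \frac{7}{6} e_{2} e_{6} + \frac{2}{3} e_{3} e_{4} + 2 e_{1} e_{2} e_{6} + \frac{9}{2} e_{1} e_{3} e_{5} - \frac{7}{6} e_{1} e_{5} e_{6} + \frac{21}{5} e_{2} e_{3} e_{4} + \frac{5}{12} e_{2} e_{3} e_{5} - \frac{9}{2} e_{2} e_{4} e_{5} + 2 e_{3} e_{4} e_{6} - \frac{28}{15} e_{4} e_{5} e_{6} - \frac{5}{4} e_{1} e_{4} e_{5} e_{6} + \frac{7}{2} e_{2} e_{3} e_{4} e_{5} - \frac{5}{4} e_{2} e_{3} e_{5} e_{6} - \frac{3}{2} e_{2} e_{4} e_{5} e_{6}
second term: -\frac{49}{15} e_{1} e_{3} - \frac{7}{2} e_{1} e_{5} - \frac{7}{6} e_{2} e_{6} - \frac{2}{3} e_{3} e_{4} - 2 e_{1} e_{2} e_{6} + \frac{9}{2} e_{1} e_{3} e_{5} + \frac{7}{6} e_{1} e_{5} e_{6} + \frac{21}{5} e_{2} e_{3} e_{4} - \frac{5}{12} e_{2} e_{3} e_{5} - \frac{9}{2} e_{2} e_{4} e_{5} - 2 e_{3} e_{4} e_{6} + \frac{28}{15} e_{4} e_{5} e_{6} - \frac{5}{4} e_{1} e_{4} e_{5} e_{6} + \frac{7}{2} e_{2} e_{3} e_{4} e_{5} - \frac{5}{4} e_{2} e_{3} e_{5} e_{6} + \frac{3}{2} e_{2} e_{4} e_{5} e_{6}
Answer: 9 e_{1} e_{3} e_{5} + \frac{42}{5} e_{2} e_{3} e_{4} - 9 e_{2} e_{4} e_{5} - \frac{5}{2} e_{1} e_{4} e_{5} e_{6} + 7 e_{2} e_{3} e_{4} e_{5} - \frac{5}{2} e_{2} e_{3} e_{5} e_{6}


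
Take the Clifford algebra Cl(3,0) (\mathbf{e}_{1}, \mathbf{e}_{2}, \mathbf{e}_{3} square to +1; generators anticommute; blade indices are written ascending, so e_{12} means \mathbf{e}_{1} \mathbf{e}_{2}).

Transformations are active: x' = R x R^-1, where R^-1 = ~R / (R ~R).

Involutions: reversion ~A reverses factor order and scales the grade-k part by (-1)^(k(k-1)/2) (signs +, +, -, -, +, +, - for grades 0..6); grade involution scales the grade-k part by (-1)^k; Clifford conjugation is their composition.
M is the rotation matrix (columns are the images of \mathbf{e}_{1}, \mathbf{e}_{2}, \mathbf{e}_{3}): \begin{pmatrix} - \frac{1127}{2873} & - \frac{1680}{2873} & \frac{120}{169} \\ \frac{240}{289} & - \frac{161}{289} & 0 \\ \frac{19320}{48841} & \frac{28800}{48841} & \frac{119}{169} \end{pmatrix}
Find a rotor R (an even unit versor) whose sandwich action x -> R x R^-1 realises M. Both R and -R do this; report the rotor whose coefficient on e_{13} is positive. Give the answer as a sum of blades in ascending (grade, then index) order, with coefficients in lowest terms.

Method: write R = a + b12*e_{12} + b13*e_{13} + b23*e_{23} with a^2 + b12^2 + b13^2 + b23^2 = 1 (so R^-1 = ~R). Expanding the columns R e_j ~R gives tr M = 4a^2 - 1 and, from the antisymmetric part, M21 - M12 = -4a*b12, M13 - M31 = 4a*b13, M32 - M23 = -4a*b23.
Here tr M = -\frac{11977}{48841}, so a^2 = (1 + tr M)/4 = \frac{9216}{48841} and a = ±\frac{96}{221}. Taking a = \frac{96}{221}: M21 - M12 = \frac{69120}{48841}, M13 - M31 = \frac{15360}{48841}, M32 - M23 = \frac{28800}{48841}, giving b12 = -\frac{180}{221}, b13 = \frac{40}{221}, b23 = -\frac{75}{221}, i.e. R = \frac{96}{221} - \frac{180}{221} e_{12} + \frac{40}{221} e_{13} - \frac{75}{221} e_{23}.
Its e_{13} coefficient is already positive.
Answer: \frac{96}{221} - \frac{180}{221} e_{12} + \frac{40}{221} e_{13} - \frac{75}{221} e_{23}. Why the constraint matters: R and -R act identically through the sandwich — M has trace -\frac{11977}{48841} either way — so only the sign condition on e_{13} picks one of the two preimages.


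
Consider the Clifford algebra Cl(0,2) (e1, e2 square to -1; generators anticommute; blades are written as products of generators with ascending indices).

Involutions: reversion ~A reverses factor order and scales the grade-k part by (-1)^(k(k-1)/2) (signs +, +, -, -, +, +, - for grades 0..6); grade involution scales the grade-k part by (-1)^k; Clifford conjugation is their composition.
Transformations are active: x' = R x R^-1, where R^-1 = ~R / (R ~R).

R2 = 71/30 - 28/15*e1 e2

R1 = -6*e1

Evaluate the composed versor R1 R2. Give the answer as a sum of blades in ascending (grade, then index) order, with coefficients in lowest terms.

Distribute over the terms of R1 (each basis-blade product reordered to ascending indices, repeated generators contracted through their squares):
(-6*e1) R2 = -71/5*e1 - 56/5*e2
Answer: -71/5*e1 - 56/5*e2


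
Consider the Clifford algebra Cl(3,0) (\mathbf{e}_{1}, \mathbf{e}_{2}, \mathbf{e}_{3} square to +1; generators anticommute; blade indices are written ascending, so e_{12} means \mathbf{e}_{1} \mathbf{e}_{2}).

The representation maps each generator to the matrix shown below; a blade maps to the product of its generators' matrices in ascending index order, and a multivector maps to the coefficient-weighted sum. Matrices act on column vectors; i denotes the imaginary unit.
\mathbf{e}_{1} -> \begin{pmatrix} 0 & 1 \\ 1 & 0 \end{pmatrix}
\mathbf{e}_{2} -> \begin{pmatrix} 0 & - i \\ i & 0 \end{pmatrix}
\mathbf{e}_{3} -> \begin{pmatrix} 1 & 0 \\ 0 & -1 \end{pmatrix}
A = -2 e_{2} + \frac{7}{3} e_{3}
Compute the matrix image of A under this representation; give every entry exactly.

M = (-2)*rho(e_{2}) + (\frac{7}{3})*rho(e_{3}), summed entrywise:
Answer: \begin{pmatrix} \frac{7}{3} & 2 i \\ - 2 i & - \frac{7}{3} \end{pmatrix}


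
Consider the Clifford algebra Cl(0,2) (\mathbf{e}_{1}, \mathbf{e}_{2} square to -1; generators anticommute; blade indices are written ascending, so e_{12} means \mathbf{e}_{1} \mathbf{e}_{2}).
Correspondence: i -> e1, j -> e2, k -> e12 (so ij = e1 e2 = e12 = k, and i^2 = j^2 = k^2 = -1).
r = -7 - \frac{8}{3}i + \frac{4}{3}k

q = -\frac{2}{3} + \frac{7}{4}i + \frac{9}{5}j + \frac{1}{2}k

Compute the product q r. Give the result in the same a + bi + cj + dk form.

In blades: q = -\frac{2}{3} + \frac{7}{4} e_{1} + \frac{9}{5} e_{2} + \frac{1}{2} e_{12}, r = -7 - \frac{8}{3} e_{1} + \frac{4}{3} e_{12}.
Distribute q over r term by term (generator squares from the signature, products reordered to ascending indices): (-\frac{2}{3})*r = \frac{14}{3} + \frac{16}{9} e_{1} - \frac{8}{9} e_{12}; (\frac{7}{4} e_{1})*r = \frac{14}{3} - \frac{49}{4} e_{1} - \frac{7}{3} e_{2}; (\frac{9}{5} e_{2})*r = \frac{12}{5} e_{1} - \frac{63}{5} e_{2} + \frac{24}{5} e_{12}; (\frac{1}{2} e_{12})*r = -\frac{2}{3} - \frac{4}{3} e_{2} - \frac{7}{2} e_{12}.
Sum: \frac{26}{3} - \frac{1453}{180} e_{1} - \frac{244}{15} e_{2} + \frac{37}{90} e_{12}; translating back through the correspondence:
Answer: \frac{26}{3} - \frac{1453}{180}i - \frac{244}{15}j + \frac{37}{90}k


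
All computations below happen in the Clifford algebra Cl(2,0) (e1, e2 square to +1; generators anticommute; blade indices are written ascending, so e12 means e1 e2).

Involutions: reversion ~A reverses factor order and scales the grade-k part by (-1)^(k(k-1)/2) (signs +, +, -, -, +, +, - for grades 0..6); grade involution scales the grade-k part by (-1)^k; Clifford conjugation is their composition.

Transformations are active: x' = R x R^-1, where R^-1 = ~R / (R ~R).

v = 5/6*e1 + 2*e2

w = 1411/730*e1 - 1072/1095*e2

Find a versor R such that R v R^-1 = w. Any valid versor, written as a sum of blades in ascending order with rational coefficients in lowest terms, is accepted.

Take R = v + w = 3029/1095*e1 + 1118/1095*e2. Because q(v) = q(w) = 169/36, conjugation by R sends v exactly to w.
Answer: 3029/1095*e1 + 1118/1095*e2


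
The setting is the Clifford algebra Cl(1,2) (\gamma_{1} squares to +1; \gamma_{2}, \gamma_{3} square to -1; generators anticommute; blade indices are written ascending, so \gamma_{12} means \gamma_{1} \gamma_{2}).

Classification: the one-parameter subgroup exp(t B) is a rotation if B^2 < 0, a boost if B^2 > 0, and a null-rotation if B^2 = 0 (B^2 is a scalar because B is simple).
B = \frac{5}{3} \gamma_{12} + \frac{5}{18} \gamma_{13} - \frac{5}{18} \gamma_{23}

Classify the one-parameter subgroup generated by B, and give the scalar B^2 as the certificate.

B^2 term by term: the squares give (\frac{5}{3})^2*(\gamma_{12})^2 + (\frac{5}{18})^2*(\gamma_{13})^2 + (-\frac{5}{18})^2*(\gamma_{23})^2 = \frac{25}{9}*(+1) + \frac{25}{324}*(+1) + \frac{25}{324}*(-1) = \frac{25}{9} (each basis 2-blade squares to minus the product of its generators' squares); cross terms between blades sharing an index anticommute and cancel. So B^2 = \frac{25}{9}.
Answer: boost, certificate B^2 = \frac{25}{9}. The scalar \frac{25}{9} is the complete invariant here: its sign names the subgroup type.


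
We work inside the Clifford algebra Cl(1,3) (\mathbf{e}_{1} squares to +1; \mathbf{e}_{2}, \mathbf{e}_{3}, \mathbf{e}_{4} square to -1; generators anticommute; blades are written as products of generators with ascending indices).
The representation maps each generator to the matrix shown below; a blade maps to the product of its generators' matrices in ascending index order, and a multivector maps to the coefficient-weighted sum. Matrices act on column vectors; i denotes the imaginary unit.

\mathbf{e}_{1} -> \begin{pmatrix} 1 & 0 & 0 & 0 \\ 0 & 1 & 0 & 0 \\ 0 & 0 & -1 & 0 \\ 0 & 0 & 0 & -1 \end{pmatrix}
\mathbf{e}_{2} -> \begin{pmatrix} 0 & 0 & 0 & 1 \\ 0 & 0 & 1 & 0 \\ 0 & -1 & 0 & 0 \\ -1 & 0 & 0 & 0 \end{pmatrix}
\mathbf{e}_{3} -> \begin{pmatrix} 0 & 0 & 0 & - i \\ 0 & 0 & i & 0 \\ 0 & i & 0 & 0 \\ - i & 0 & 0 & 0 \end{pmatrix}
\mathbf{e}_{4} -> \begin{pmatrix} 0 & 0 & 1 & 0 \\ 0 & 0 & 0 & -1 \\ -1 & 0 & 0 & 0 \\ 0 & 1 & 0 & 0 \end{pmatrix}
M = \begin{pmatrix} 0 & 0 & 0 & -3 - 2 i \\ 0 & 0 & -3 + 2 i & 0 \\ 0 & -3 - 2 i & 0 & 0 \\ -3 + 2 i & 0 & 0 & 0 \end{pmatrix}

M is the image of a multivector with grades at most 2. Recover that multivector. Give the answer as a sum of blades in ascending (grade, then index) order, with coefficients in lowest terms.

Method: the blade images are trace-orthogonal — tr(rho(e_A) rho(e_B)^-1) = 4 if A = B and 0 otherwise — and rho(e_A)^-1 = (e_A)^2 * rho(e_A) with (e_A)^2 = +1 or -1, so the coefficient of e_A in the preimage is (e_A)^2 * tr(M rho(e_A))/4.
Nonzero projections over blades of grade <= 2: e_{1} e_{2}: (e_{1} e_{2})^2 = +1, tr(M rho(e_{1} e_{2})) = -12, coefficient -3; e_{1} e_{3}: (e_{1} e_{3})^2 = +1, tr(M rho(e_{1} e_{3})) = 8, coefficient 2. Every other blade of grade <= 2 projects to 0.
Answer: -3 e_{1} e_{2} + 2 e_{1} e_{3}


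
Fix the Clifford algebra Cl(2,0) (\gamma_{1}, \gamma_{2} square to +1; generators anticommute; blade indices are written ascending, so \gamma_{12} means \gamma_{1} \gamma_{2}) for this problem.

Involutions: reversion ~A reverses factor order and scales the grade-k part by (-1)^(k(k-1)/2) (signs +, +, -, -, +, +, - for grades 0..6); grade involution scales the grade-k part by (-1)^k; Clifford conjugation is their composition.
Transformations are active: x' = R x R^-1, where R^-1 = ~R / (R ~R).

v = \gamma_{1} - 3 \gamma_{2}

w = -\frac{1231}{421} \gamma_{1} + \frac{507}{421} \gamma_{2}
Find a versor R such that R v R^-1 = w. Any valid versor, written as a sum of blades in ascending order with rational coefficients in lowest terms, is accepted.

Since q(v) = q(w) = 10, the sum R = v + w = -\frac{810}{421} \gamma_{1} - \frac{756}{421} \gamma_{2} does the job whenever invertible.
Answer: -\frac{810}{421} \gamma_{1} - \frac{756}{421} \gamma_{2}


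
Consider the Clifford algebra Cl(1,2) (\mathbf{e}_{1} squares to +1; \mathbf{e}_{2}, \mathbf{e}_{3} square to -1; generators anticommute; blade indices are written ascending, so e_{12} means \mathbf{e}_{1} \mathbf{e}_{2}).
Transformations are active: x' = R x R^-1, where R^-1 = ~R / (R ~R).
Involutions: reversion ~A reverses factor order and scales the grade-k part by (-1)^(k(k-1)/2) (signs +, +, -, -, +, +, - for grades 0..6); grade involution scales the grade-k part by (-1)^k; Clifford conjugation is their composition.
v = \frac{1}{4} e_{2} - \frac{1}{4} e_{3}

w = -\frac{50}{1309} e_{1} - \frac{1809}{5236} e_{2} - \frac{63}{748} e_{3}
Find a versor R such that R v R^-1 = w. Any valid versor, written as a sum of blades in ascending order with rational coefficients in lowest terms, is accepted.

Equal squares first: v^2 = w^2 = -\frac{1}{8}. Then v + w = -\frac{50}{1309} e_{1} - \frac{125}{1309} e_{2} - \frac{125}{374} e_{3} is a versor taking v to w, provided it is invertible.
Answer: -\frac{50}{1309} e_{1} - \frac{125}{1309} e_{2} - \frac{125}{374} e_{3}
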